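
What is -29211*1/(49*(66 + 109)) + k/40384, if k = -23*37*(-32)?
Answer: -4223851/1545950 ≈ -2.7322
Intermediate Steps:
k = 27232 (k = -851*(-32) = 27232)
-29211*1/(49*(66 + 109)) + k/40384 = -29211*1/(49*(66 + 109)) + 27232/40384 = -29211/(175*49) + 27232*(1/40384) = -29211/8575 + 851/1262 = -29211*1/8575 + 851/1262 = -4173/1225 + 851/1262 = -4223851/1545950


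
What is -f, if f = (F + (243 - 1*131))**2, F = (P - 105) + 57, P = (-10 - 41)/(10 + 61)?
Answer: -20187049/5041 ≈ -4004.6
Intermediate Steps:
P = -51/71 ≈ -0.71831
F = -3459/71 (F = (-51/71 - 105) + 57 = -7506/71 + 57 = -3459/71 ≈ -48.718)
f = 20187049/5041 (f = (-3459/71 + (243 - 1*131))**2 = (-3459/71 + (243 - 131))**2 = (-3459/71 + 112)**2 = (4493/71)**2 = 20187049/5041 ≈ 4004.6)
-f = -1*20187049/5041 = -20187049/5041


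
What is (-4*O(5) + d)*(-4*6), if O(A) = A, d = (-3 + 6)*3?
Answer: 264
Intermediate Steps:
d = 9 (d = 3*3 = 9)
(-4*O(5) + d)*(-4*6) = (-4*5 + 9)*(-4*6) = (-20 + 9)*(-24) = -11*(-24) = 264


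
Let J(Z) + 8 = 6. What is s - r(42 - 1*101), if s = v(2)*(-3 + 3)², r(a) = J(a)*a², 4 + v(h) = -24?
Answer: 6962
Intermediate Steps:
J(Z) = -2 (J(Z) = -8 + 6 = -2)
v(h) = -28 (v(h) = -4 - 24 = -28)
r(a) = -2*a²
s = 0 (s = -28*(-3 + 3)² = -28*0² = -28*0 = 0)
s - r(42 - 1*101) = 0 - (-2)*(42 - 1*101)² = 0 - (-2)*(42 - 101)² = 0 - (-2)*(-59)² = 0 - (-2)*3481 = 0 - 1*(-6962) = 0 + 6962 = 6962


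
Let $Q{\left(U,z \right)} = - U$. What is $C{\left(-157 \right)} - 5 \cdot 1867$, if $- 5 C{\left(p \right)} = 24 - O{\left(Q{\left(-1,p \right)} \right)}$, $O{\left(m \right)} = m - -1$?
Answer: $- \frac{46697}{5} \approx -9339.4$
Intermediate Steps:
$O{\left(m \right)} = 1 + m$ ($O{\left(m \right)} = m + 1 = 1 + m$)
$C{\left(p \right)} = - \frac{22}{5}$ ($C{\left(p \right)} = - \frac{24 - \left(1 - -1\right)}{5} = - \frac{24 - \left(1 + 1\right)}{5} = - \frac{24 - 2}{5} = \left(- \frac{1}{5}\right) 22 = - \frac{22}{5}$)
$C{\left(-157 \right)} - 5 \cdot 1867 = - \frac{22}{5} - 5 \cdot 1867 = - \frac{22}{5} - 9335 = - \frac{46697}{5}$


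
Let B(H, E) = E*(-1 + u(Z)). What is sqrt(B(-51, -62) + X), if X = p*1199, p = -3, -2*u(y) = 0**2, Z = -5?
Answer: I*sqrt(3535) ≈ 59.456*I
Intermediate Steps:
u(y) = 0 (u(y) = -1/2*0**2 = -1/2*0 = 0)
X = -3597 (X = -3*1199 = -3597)
B(H, E) = -E (B(H, E) = E*(-1 + 0) = E*(-1) = -E)
sqrt(B(-51, -62) + X) = sqrt(-1*(-62) - 3597) = sqrt(62 - 3597) = sqrt(-3535) = I*sqrt(3535)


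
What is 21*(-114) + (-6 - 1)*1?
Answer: -2401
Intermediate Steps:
21*(-114) + (-6 - 1)*1 = -2394 - 7*1 = -2394 - 7 = -2401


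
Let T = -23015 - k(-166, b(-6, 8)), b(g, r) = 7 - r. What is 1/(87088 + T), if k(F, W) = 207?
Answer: 1/63866 ≈ 1.5658e-5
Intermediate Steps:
T = -23222 (T = -23015 - 1*207 = -23015 - 207 = -23222)
1/(87088 + T) = 1/(87088 - 23222) = 1/63866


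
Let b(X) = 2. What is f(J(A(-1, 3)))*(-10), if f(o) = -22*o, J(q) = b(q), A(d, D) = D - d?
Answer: 440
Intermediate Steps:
J(q) = 2
f(J(A(-1, 3)))*(-10) = -22*2*(-10) = -44*(-10) = 440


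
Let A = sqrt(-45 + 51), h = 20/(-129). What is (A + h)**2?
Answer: 100246/16641 - 40*sqrt(6)/129 ≈ 5.2645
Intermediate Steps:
h = -20/129 (h = 20*(-1/129) = -20/129 ≈ -0.15504)
A = sqrt(6) ≈ 2.4495
(A + h)**2 = (sqrt(6) - 20/129)**2 = (-20/129 + sqrt(6))**2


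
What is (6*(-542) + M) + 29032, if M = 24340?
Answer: 50120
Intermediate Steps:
(6*(-542) + M) + 29032 = (6*(-542) + 24340) + 29032 = (-3252 + 24340) + 29032 = 21088 + 29032 = 50120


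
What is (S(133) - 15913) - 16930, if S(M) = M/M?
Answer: -32842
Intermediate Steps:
S(M) = 1
(S(133) - 15913) - 16930 = (1 - 15913) - 16930 = -15912 - 16930 = -32842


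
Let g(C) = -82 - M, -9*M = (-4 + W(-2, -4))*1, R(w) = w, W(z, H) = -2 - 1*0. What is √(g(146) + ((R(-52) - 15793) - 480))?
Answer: I*√147669/3 ≈ 128.09*I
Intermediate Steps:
W(z, H) = -2 (W(z, H) = -2 + 0 = -2)
M = ⅔ (M = -(-4 - 2)/9 = -(-2)/3 = -⅑*(-6) = ⅔ ≈ 0.66667)
g(C) = -248/3 (g(C) = -82 - 1*⅔ = -82 - ⅔ = -248/3)
√(g(146) + ((R(-52) - 15793) - 480)) = √(-248/3 + ((-52 - 15793) - 480)) = √(-248/3 + (-15845 - 480)) = √(-248/3 - 16325) = √(-49223/3) = I*√147669/3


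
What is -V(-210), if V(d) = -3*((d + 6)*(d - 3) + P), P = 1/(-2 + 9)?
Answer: 912495/7 ≈ 1.3036e+5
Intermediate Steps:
P = ⅐ (P = 1/7 = ⅐ ≈ 0.14286)
V(d) = -3/7 - 3*(-3 + d)*(6 + d) (V(d) = -3*((d + 6)*(d - 3) + ⅐) = -3*((6 + d)*(-3 + d) + ⅐) = -3*((-3 + d)*(6 + d) + ⅐) = -3*(⅐ + (-3 + d)*(6 + d)) = -3/7 - 3*(-3 + d)*(6 + d))
-V(-210) = -(375/7 - 9*(-210) - 3*(-210)²) = -(375/7 + 1890 - 3*44100) = -(375/7 + 1890 - 132300) = -1*(-912495/7) = 912495/7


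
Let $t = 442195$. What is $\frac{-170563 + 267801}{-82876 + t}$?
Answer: $\frac{97238}{359319} \approx 0.27062$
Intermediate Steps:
$\frac{-170563 + 267801}{-82876 + t} = \frac{-170563 + 267801}{-82876 + 442195} = \frac{97238}{359319}$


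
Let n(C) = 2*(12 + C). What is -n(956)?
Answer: -1936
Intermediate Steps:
n(C) = 24 + 2*C
-n(956) = -(24 + 2*956) = -(24 + 1912) = -1*1936 = -1936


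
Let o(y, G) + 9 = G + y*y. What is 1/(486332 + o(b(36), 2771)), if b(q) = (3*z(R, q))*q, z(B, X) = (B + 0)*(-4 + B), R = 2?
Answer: 1/675718 ≈ 1.4799e-6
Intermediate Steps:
z(B, X) = B*(-4 + B)
b(q) = -12*q (b(q) = (3*(2*(-4 + 2)))*q = (3*(2*(-2)))*q = (3*(-4))*q = -12*q)
o(y, G) = -9 + G + y² (o(y, G) = -9 + (G + y*y) = -9 + (G + y²) = -9 + G + y²)
1/(486332 + o(b(36), 2771)) = 1/(486332 + (-9 + 2771 + (-12*36)²)) = 1/(486332 + (-9 + 2771 + (-432)²)) = 1/(486332 + (-9 + 2771 + 186624)) = 1/(486332 + 189386) = 1/675718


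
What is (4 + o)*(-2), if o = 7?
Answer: -22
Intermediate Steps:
(4 + o)*(-2) = (4 + 7)*(-2) = 11*(-2) = -22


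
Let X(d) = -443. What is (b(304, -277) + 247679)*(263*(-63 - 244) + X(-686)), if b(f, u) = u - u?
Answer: -20107571936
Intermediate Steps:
b(f, u) = 0
(b(304, -277) + 247679)*(263*(-63 - 244) + X(-686)) = (0 + 247679)*(263*(-63 - 244) - 443) = 247679*(263*(-307) - 443) = 247679*(-80741 - 443) = 247679*(-81184) = -20107571936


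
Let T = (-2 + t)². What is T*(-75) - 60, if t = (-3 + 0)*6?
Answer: -30060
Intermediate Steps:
t = -18 (t = -3*6 = -18)
T = 400 (T = (-2 - 18)² = (-20)² = 400)
T*(-75) - 60 = 400*(-75) - 60 = -30000 - 60 = -30060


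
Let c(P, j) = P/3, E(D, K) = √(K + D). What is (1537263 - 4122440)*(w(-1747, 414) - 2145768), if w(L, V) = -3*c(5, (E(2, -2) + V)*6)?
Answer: 5547203006821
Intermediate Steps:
E(D, K) = √(D + K)
c(P, j) = P/3 (c(P, j) = P*(⅓) = P/3)
w(L, V) = -5
(1537263 - 4122440)*(w(-1747, 414) - 2145768) = (1537263 - 4122440)*(-5 - 2145768) = -2585177*(-2145773) = 5547203006821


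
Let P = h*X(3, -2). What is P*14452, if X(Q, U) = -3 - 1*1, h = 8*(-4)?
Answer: 1849856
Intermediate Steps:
h = -32
X(Q, U) = -4 (X(Q, U) = -3 - 1 = -4)
P = 128 (P = -32*(-4) = 128)
P*14452 = 128*14452 = 1849856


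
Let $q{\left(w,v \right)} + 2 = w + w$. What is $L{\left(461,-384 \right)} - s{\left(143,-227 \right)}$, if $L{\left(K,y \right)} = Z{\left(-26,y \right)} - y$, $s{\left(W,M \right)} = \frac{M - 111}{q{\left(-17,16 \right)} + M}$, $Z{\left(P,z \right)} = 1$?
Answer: $\frac{100917}{263} \approx 383.71$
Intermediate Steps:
$q{\left(w,v \right)} = -2 + 2 w$ ($q{\left(w,v \right)} = -2 + \left(w + w\right) = -2 + 2 w$)
$s{\left(W,M \right)} = \frac{-111 + M}{-36 + M}$ ($s{\left(W,M \right)} = \frac{M - 111}{\left(-2 + 2 \left(-17\right)\right) + M} = \frac{-111 + M}{\left(-2 - 34\right) + M} = \frac{-111 + M}{-36 + M}$)
$L{\left(K,y \right)} = 1 - y$
$L{\left(461,-384 \right)} - s{\left(143,-227 \right)} = \left(1 - -384\right) - \frac{-111 - 227}{-36 - 227} = \left(1 + 384\right) - \frac{1}{-263} \left(-338\right) = 385 - \left(- \frac{1}{263}\right) \left(-338\right) = 385 - \frac{338}{263} = \frac{100917}{263}$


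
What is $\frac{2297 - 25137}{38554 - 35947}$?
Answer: $- \frac{22840}{2607} \approx -8.761$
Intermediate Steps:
$\frac{2297 - 25137}{38554 - 35947} = - \frac{22840}{2607}$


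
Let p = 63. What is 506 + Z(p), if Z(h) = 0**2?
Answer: 506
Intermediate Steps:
Z(h) = 0
506 + Z(p) = 506 + 0 = 506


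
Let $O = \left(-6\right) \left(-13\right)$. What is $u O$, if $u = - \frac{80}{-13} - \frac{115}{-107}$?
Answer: $\frac{60330}{107} \approx 563.83$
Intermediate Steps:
$O = 78$
$u = \frac{10055}{1391}$ ($u = \left(-80\right) \left(- \frac{1}{13}\right) - - \frac{115}{107} = \frac{80}{13} + \frac{115}{107} = \frac{10055}{1391} \approx 7.2286$)
$u O = \frac{10055}{1391} \cdot 78 = \frac{60330}{107}$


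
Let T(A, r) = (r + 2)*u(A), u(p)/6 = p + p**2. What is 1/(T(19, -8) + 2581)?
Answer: -1/11099 ≈ -9.0098e-5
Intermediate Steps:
u(p) = 6*p + 6*p**2 (u(p) = 6*(p + p**2) = 6*p + 6*p**2)
T(A, r) = 6*A*(1 + A)*(2 + r) (T(A, r) = (r + 2)*(6*A*(1 + A)) = (2 + r)*(6*A*(1 + A)) = 6*A*(1 + A)*(2 + r))
1/(T(19, -8) + 2581) = 1/(6*19*(1 + 19)*(2 - 8) + 2581) = 1/(6*19*20*(-6) + 2581) = 1/(-13680 + 2581) = 1/(-11099) = -1/11099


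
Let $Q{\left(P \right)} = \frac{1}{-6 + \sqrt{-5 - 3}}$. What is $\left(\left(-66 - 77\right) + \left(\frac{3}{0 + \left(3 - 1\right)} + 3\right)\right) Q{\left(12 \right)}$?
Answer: $\frac{831}{44} + \frac{277 i \sqrt{2}}{44} \approx 18.886 + 8.9031 i$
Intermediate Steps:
$Q{\left(P \right)} = \frac{1}{-6 + 2 i \sqrt{2}}$ ($Q{\left(P \right)} = \frac{1}{-6 + \sqrt{-8}} = \frac{1}{-6 + 2 i \sqrt{2}}$)
$\left(\left(-66 - 77\right) + \left(\frac{3}{0 + \left(3 - 1\right)} + 3\right)\right) Q{\left(12 \right)} = \left(\left(-66 - 77\right) + \left(\frac{3}{0 + \left(3 - 1\right)} + 3\right)\right) \left(- \frac{3}{22} - \frac{i \sqrt{2}}{22}\right) = \left(-143 + \left(\frac{3}{0 + \left(3 - 1\right)} + 3\right)\right) \left(- \frac{3}{22} - \frac{i \sqrt{2}}{22}\right) = \left(-143 + \left(\frac{3}{0 + 2} + 3\right)\right) \left(- \frac{3}{22} - \frac{i \sqrt{2}}{22}\right) = \left(-143 + \left(\frac{3}{2} + 3\right)\right) \left(- \frac{3}{22} - \frac{i \sqrt{2}}{22}\right) = \left(-143 + \frac{9}{2}\right) \left(- \frac{3}{22} - \frac{i \sqrt{2}}{22}\right) = - \frac{277 \left(- \frac{3}{22} - \frac{i \sqrt{2}}{22}\right)}{2} = \frac{831}{44} + \frac{277 i \sqrt{2}}{44}$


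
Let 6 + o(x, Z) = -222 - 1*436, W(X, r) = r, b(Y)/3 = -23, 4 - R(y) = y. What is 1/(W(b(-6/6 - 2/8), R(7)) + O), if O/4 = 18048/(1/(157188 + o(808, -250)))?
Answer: 1/11299780605 ≈ 8.8497e-11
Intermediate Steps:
R(y) = 4 - y
b(Y) = -69 (b(Y) = 3*(-23) = -69)
o(x, Z) = -664 (o(x, Z) = -6 + (-222 - 1*436) = -6 + (-222 - 436) = -6 - 658 = -664)
O = 11299780608 (O = 4*(18048/(1/(157188 - 664))) = 4*(18048/(1/156524)) = 4*(18048*156524) = 4*2824945152 = 11299780608)
1/(W(b(-6/6 - 2/8), R(7)) + O) = 1/((4 - 1*7) + 11299780608) = 1/((4 - 7) + 11299780608) = 1/(-3 + 11299780608) = 1/11299780605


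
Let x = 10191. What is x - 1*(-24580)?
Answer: 34771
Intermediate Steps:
x - 1*(-24580) = 10191 - 1*(-24580) = 10191 + 24580 = 34771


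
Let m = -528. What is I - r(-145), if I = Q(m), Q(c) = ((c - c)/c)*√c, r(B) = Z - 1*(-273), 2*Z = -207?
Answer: -339/2 ≈ -169.50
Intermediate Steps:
Z = -207/2 (Z = (½)*(-207) = -207/2 ≈ -103.50)
r(B) = 339/2 (r(B) = -207/2 - 1*(-273) = -207/2 + 273 = 339/2)
Q(c) = 0 (Q(c) = (0/c)*√c = 0*√c = 0)
I = 0
I - r(-145) = 0 - 1*339/2 = 0 - 339/2 = -339/2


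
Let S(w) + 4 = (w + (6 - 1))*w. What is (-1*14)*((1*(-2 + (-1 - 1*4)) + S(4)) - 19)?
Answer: -84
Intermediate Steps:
S(w) = -4 + w*(5 + w) (S(w) = -4 + (w + (6 - 1))*w = -4 + (w + 5)*w = -4 + (5 + w)*w = -4 + w*(5 + w))
(-1*14)*((1*(-2 + (-1 - 1*4)) + S(4)) - 19) = (-1*14)*((1*(-2 + (-1 - 1*4)) + (-4 + 4² + 5*4)) - 19) = -14*((1*(-2 + (-1 - 4)) + (-4 + 16 + 20)) - 19) = -14*((1*(-2 - 5) + 32) - 19) = -14*((1*(-7) + 32) - 19) = -14*((-7 + 32) - 19) = -14*(25 - 19) = -14*6 = -84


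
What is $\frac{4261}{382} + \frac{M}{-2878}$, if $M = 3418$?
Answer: $\frac{5478741}{549698} \approx 9.9668$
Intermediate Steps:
$\frac{4261}{382} + \frac{M}{-2878} = \frac{4261}{382} + \frac{3418}{-2878} = 4261 \cdot \frac{1}{382} + 3418 \left(- \frac{1}{2878}\right) = \frac{4261}{382} - \frac{1709}{1439} = \frac{5478741}{549698}$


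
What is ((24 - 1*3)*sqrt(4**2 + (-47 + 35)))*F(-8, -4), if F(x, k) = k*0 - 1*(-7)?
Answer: 294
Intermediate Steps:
F(x, k) = 7 (F(x, k) = 0 + 7 = 7)
((24 - 1*3)*sqrt(4**2 + (-47 + 35)))*F(-8, -4) = ((24 - 1*3)*sqrt(4**2 + (-47 + 35)))*7 = ((24 - 3)*sqrt(16 - 12))*7 = (21*sqrt(4))*7 = (21*2)*7 = 42*7 = 294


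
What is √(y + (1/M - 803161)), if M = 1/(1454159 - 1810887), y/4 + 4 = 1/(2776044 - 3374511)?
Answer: 7*I*√8478260502946437/598467 ≈ 1077.0*I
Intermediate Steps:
y = -9575476/598467 (y = -16 + 4/(2776044 - 3374511) = -16 + 4/(-598467) = -16 + 4*(-1/598467) = -16 - 4/598467 = -9575476/598467 ≈ -16.000)
M = -1/356728 (M = 1/(-356728) = -1/356728 ≈ -2.8033e-6)
√(y + (1/M - 803161)) = √(-9575476/598467 + (1/(-1/356728) - 803161)) = √(-9575476/598467 + (-356728 - 803161)) = √(-9575476/598467 - 1159889) = √(-694164865639/598467) = 7*I*√8478260502946437/598467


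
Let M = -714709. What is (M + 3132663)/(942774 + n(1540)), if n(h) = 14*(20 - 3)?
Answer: 172711/67358 ≈ 2.5641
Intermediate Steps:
n(h) = 238 (n(h) = 14*17 = 238)
(M + 3132663)/(942774 + n(1540)) = (-714709 + 3132663)/(942774 + 238) = 2417954/943012 = 2417954*(1/943012) = 172711/67358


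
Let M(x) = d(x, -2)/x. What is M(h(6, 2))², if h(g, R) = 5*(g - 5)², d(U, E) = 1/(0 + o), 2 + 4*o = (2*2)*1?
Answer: 4/25 ≈ 0.16000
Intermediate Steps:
o = ½ (o = -½ + ((2*2)*1)/4 = -½ + (4*1)/4 = -½ + (¼)*4 = -½ + 1 = ½ ≈ 0.50000)
d(U, E) = 2 (d(U, E) = 1/(0 + ½) = 1/(½) = 2)
h(g, R) = 5*(-5 + g)²
M(x) = 2/x
M(h(6, 2))² = (2/((5*(-5 + 6)²)))² = (2/((5*1²)))² = (2/((5*1)))² = (2/5)² = (2*(⅕))² = (⅖)² = 4/25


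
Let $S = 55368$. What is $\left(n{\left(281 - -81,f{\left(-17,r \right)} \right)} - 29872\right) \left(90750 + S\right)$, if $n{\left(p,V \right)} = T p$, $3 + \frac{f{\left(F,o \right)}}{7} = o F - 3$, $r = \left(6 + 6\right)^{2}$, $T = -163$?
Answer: $-12986675604$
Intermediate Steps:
$r = 144$ ($r = 12^{2} = 144$)
$f{\left(F,o \right)} = -42 + 7 F o$ ($f{\left(F,o \right)} = -21 + 7 \left(o F - 3\right) = -21 + 7 \left(F o - 3\right) = -21 + 7 \left(-3 + F o\right) = -21 + \left(-21 + 7 F o\right) = -42 + 7 F o$)
$n{\left(p,V \right)} = - 163 p$
$\left(n{\left(281 - -81,f{\left(-17,r \right)} \right)} - 29872\right) \left(90750 + S\right) = \left(- 163 \left(281 - -81\right) - 29872\right) \left(90750 + 55368\right) = \left(- 163 \left(281 + 81\right) - 29872\right) 146118 = \left(\left(-163\right) 362 - 29872\right) 146118 = \left(-59006 - 29872\right) 146118 = \left(-88878\right) 146118 = -12986675604$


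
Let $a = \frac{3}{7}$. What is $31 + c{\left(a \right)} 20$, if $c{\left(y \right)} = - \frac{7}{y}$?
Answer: $- \frac{887}{3} \approx -295.67$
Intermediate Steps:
$a = \frac{3}{7}$ ($a = 3 \cdot \frac{1}{7} = \frac{3}{7} \approx 0.42857$)
$31 + c{\left(a \right)} 20 = 31 + - \frac{7}{\frac{3}{7}} \cdot 20 = 31 + \left(-7\right) \frac{7}{3} \cdot 20 = 31 - \frac{980}{3} = - \frac{887}{3}$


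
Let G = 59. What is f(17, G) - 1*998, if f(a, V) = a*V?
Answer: 5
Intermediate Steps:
f(a, V) = V*a
f(17, G) - 1*998 = 59*17 - 1*998 = 1003 - 998 = 5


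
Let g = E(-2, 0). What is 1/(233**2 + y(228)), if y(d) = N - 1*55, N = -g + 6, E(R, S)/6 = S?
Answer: 1/54240 ≈ 1.8437e-5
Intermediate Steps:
E(R, S) = 6*S
g = 0 (g = 6*0 = 0)
N = 6 (N = -1*0 + 6 = 0 + 6 = 6)
y(d) = -49 (y(d) = 6 - 1*55 = 6 - 55 = -49)
1/(233**2 + y(228)) = 1/(233**2 - 49) = 1/(54289 - 49) = 1/54240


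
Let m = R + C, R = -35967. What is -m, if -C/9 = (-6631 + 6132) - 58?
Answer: 30954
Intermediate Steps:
C = 5013 (C = -9*((-6631 + 6132) - 58) = -9*(-499 - 58) = -9*(-557) = 5013)
m = -30954 (m = -35967 + 5013 = -30954)
-m = -1*(-30954) = 30954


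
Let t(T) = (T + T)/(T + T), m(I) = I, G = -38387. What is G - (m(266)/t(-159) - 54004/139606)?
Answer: -2698068357/69803 ≈ -38653.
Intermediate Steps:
t(T) = 1 (t(T) = (2*T)/((2*T)) = (2*T)*(1/(2*T)) = 1)
G - (m(266)/t(-159) - 54004/139606) = -38387 - (266/1 - 54004/139606) = -38387 - (266*1 - 54004*1/139606) = -38387 - (266 - 27002/69803) = -38387 - 1*18540596/69803 = -38387 - 18540596/69803 = -2698068357/69803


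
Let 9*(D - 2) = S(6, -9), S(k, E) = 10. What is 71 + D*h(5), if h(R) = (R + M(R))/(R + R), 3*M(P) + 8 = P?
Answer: 3251/45 ≈ 72.244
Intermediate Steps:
D = 28/9 (D = 2 + (⅑)*10 = 2 + 10/9 = 28/9 ≈ 3.1111)
M(P) = -8/3 + P/3
h(R) = (-8/3 + 4*R/3)/(2*R) (h(R) = (R + (-8/3 + R/3))/(R + R) = (-8/3 + 4*R/3)/((2*R)) = (-8/3 + 4*R/3)*(1/(2*R)) = (-8/3 + 4*R/3)/(2*R))
71 + D*h(5) = 71 + 28*((⅔)*(-2 + 5)/5)/9 = 71 + 28*((⅔)*(⅕)*3)/9 = 71 + (28/9)*(⅖) = 71 + 56/45 = 3251/45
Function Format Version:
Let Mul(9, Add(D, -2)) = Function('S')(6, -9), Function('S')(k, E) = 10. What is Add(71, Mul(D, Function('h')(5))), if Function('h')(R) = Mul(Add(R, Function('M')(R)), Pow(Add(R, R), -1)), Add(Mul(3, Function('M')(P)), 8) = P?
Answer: Rational(3251, 45) ≈ 72.244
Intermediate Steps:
D = Rational(28, 9) (D = Add(2, Mul(Rational(1, 9), 10)) = Add(2, Rational(10, 9)) = Rational(28, 9) ≈ 3.1111)
Function('M')(P) = Add(Rational(-8, 3), Mul(Rational(1, 3), P))
Function('h')(R) = Mul(Rational(1, 2), Pow(R, -1), Add(Rational(-8, 3), Mul(Rational(4, 3), R))) (Function('h')(R) = Mul(Add(R, Add(Rational(-8, 3), Mul(Rational(1, 3), R))), Pow(Add(R, R), -1)) = Mul(Add(Rational(-8, 3), Mul(Rational(4, 3), R)), Pow(Mul(2, R), -1)) = Mul(Add(Rational(-8, 3), Mul(Rational(4, 3), R)), Mul(Rational(1, 2), Pow(R, -1))) = Mul(Rational(1, 2), Pow(R, -1), Add(Rational(-8, 3), Mul(Rational(4, 3), R))))
Add(71, Mul(D, Function('h')(5))) = Add(71, Mul(Rational(28, 9), Mul(Rational(2, 3), Pow(5, -1), Add(-2, 5)))) = Add(71, Mul(Rational(28, 9), Mul(Rational(2, 3), Rational(1, 5), 3))) = Add(71, Mul(Rational(28, 9), Rational(2, 5))) = Add(71, Rational(56, 45)) = Rational(3251, 45)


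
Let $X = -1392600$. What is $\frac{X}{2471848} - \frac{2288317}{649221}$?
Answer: $- \frac{820059620552}{200596953801} \approx -4.0881$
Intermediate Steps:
$\frac{X}{2471848} - \frac{2288317}{649221} = - \frac{1392600}{2471848} - \frac{2288317}{649221} = \left(-1392600\right) \frac{1}{2471848} - \frac{2288317}{649221} = - \frac{174075}{308981} - \frac{2288317}{649221} = - \frac{820059620552}{200596953801}$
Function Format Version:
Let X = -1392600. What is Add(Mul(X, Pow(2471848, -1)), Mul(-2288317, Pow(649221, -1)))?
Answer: Rational(-820059620552, 200596953801) ≈ -4.0881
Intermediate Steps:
Add(Mul(X, Pow(2471848, -1)), Mul(-2288317, Pow(649221, -1))) = Add(Mul(-1392600, Pow(2471848, -1)), Mul(-2288317, Pow(649221, -1))) = Add(Mul(-1392600, Rational(1, 2471848)), Mul(-2288317, Rational(1, 649221))) = Add(Rational(-174075, 308981), Rational(-2288317, 649221)) = Rational(-820059620552, 200596953801)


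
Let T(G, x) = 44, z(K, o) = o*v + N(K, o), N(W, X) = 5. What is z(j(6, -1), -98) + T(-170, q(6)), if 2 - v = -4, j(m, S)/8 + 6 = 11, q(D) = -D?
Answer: -539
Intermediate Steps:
j(m, S) = 40 (j(m, S) = -48 + 8*11 = -48 + 88 = 40)
v = 6 (v = 2 - 1*(-4) = 2 + 4 = 6)
z(K, o) = 5 + 6*o (z(K, o) = o*6 + 5 = 6*o + 5 = 5 + 6*o)
z(j(6, -1), -98) + T(-170, q(6)) = (5 + 6*(-98)) + 44 = (5 - 588) + 44 = -583 + 44 = -539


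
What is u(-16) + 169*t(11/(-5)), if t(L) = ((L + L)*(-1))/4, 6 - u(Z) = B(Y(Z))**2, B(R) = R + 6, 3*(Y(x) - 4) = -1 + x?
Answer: 15581/90 ≈ 173.12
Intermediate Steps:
Y(x) = 11/3 + x/3 (Y(x) = 4 + (-1 + x)/3 = 4 + (-1/3 + x/3) = 11/3 + x/3)
B(R) = 6 + R
u(Z) = 6 - (29/3 + Z/3)**2 (u(Z) = 6 - (6 + (11/3 + Z/3))**2 = 6 - (29/3 + Z/3)**2)
t(L) = -L/2 (t(L) = ((2*L)*(-1))*(1/4) = -2*L*(1/4) = -L/2)
u(-16) + 169*t(11/(-5)) = (6 - (29 - 16)**2/9) + 169*(-11/(2*(-5))) = (6 - 1/9*13**2) + 169*(-11*(-1)/(2*5)) = (6 - 1/9*169) + 169*(-1/2*(-11/5)) = (6 - 169/9) + 169*(11/10) = -115/9 + 1859/10 = 15581/90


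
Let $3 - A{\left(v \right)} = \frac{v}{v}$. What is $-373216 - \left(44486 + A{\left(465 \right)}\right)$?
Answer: $-417704$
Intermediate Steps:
$A{\left(v \right)} = 2$ ($A{\left(v \right)} = 3 - \frac{v}{v} = 3 - 1 = 2$)
$-373216 - \left(44486 + A{\left(465 \right)}\right) = -373216 - 44488 = -417704$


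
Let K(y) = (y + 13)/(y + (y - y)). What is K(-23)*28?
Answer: 280/23 ≈ 12.174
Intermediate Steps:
K(y) = (13 + y)/y (K(y) = (13 + y)/(y + 0) = (13 + y)/y)
K(-23)*28 = ((13 - 23)/(-23))*28 = -1/23*(-10)*28 = (10/23)*28 = 280/23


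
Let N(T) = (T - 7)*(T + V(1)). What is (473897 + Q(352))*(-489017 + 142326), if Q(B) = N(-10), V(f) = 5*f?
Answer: -164325293562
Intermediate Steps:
N(T) = (-7 + T)*(5 + T) (N(T) = (T - 7)*(T + 5*1) = (-7 + T)*(T + 5) = (-7 + T)*(5 + T))
Q(B) = 85 (Q(B) = -35 + (-10)² - 2*(-10) = -35 + 100 + 20 = 85)
(473897 + Q(352))*(-489017 + 142326) = (473897 + 85)*(-489017 + 142326) = 473982*(-346691) = -164325293562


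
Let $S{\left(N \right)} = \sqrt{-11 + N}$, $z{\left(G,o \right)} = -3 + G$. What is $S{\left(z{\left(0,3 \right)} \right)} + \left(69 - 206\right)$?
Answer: $-137 + i \sqrt{14} \approx -137.0 + 3.7417 i$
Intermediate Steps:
$S{\left(z{\left(0,3 \right)} \right)} + \left(69 - 206\right) = \sqrt{-11 + \left(-3 + 0\right)} + \left(69 - 206\right) = \sqrt{-11 - 3} - 137 = \sqrt{-14} - 137 = i \sqrt{14} - 137 = -137 + i \sqrt{14}$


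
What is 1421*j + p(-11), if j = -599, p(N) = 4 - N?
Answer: -851164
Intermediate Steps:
1421*j + p(-11) = 1421*(-599) + (4 - 1*(-11)) = -851179 + (4 + 11) = -851179 + 15 = -851164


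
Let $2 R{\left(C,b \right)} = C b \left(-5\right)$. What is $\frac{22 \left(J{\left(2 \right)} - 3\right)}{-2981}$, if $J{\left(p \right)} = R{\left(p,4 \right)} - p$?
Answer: $\frac{50}{271} \approx 0.1845$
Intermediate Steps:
$R{\left(C,b \right)} = - \frac{5 C b}{2}$ ($R{\left(C,b \right)} = \frac{C b \left(-5\right)}{2} = \frac{\left(-5\right) C b}{2} = - \frac{5 C b}{2}$)
$J{\left(p \right)} = - 11 p$ ($J{\left(p \right)} = \left(- \frac{5}{2}\right) p 4 - p = - 10 p - p = - 11 p$)
$\frac{22 \left(J{\left(2 \right)} - 3\right)}{-2981} = \frac{22 \left(\left(-11\right) 2 - 3\right)}{-2981} = 22 \left(-22 - 3\right) \left(- \frac{1}{2981}\right) = 22 \left(-25\right) \left(- \frac{1}{2981}\right) = \left(-550\right) \left(- \frac{1}{2981}\right) = \frac{50}{271}$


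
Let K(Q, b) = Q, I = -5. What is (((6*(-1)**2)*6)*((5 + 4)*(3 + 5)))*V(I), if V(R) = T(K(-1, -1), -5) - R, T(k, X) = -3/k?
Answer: 20736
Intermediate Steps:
V(R) = 3 - R (V(R) = -3/(-1) - R = -3*(-1) - R = 3 - R)
(((6*(-1)**2)*6)*((5 + 4)*(3 + 5)))*V(I) = (((6*(-1)**2)*6)*((5 + 4)*(3 + 5)))*(3 - 1*(-5)) = (((6*1)*6)*(9*8))*(3 + 5) = ((6*6)*72)*8 = (36*72)*8 = 2592*8 = 20736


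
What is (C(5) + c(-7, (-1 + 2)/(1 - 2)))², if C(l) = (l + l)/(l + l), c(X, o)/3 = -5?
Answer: 196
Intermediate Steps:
c(X, o) = -15 (c(X, o) = 3*(-5) = -15)
C(l) = 1 (C(l) = (2*l)/((2*l)) = (2*l)*(1/(2*l)) = 1)
(C(5) + c(-7, (-1 + 2)/(1 - 2)))² = (1 - 15)² = (-14)² = 196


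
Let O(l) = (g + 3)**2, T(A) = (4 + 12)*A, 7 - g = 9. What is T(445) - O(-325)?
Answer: 7119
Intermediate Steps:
g = -2 (g = 7 - 1*9 = 7 - 9 = -2)
T(A) = 16*A
O(l) = 1 (O(l) = (-2 + 3)**2 = 1**2 = 1)
T(445) - O(-325) = 16*445 - 1*1 = 7120 - 1 = 7119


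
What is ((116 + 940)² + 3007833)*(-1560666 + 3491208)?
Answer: 7959564819198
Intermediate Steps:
((116 + 940)² + 3007833)*(-1560666 + 3491208) = (1056² + 3007833)*1930542 = (1115136 + 3007833)*1930542 = 4122969*1930542 = 7959564819198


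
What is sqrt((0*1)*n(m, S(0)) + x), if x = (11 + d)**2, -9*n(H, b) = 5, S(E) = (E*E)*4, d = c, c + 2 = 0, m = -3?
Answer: 9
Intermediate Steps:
c = -2 (c = -2 + 0 = -2)
d = -2
S(E) = 4*E**2 (S(E) = E**2*4 = 4*E**2)
n(H, b) = -5/9 (n(H, b) = -1/9*5 = -5/9)
x = 81 (x = (11 - 2)**2 = 9**2 = 81)
sqrt((0*1)*n(m, S(0)) + x) = sqrt((0*1)*(-5/9) + 81) = sqrt(0*(-5/9) + 81) = sqrt(0 + 81) = sqrt(81) = 9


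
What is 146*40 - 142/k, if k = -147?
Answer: 858622/147 ≈ 5841.0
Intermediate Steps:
146*40 - 142/k = 146*40 - 142/(-147) = 5840 - 142*(-1/147) = 5840 + 142/147 = 858622/147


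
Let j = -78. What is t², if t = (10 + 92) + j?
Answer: 576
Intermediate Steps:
t = 24 (t = (10 + 92) - 78 = 102 - 78 = 24)
t² = 24² = 576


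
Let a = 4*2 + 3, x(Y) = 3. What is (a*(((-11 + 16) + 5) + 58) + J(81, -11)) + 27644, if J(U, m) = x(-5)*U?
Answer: 28635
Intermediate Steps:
a = 11 (a = 8 + 3 = 11)
J(U, m) = 3*U
(a*(((-11 + 16) + 5) + 58) + J(81, -11)) + 27644 = (11*(((-11 + 16) + 5) + 58) + 3*81) + 27644 = (11*((5 + 5) + 58) + 243) + 27644 = (11*(10 + 58) + 243) + 27644 = (11*68 + 243) + 27644 = (748 + 243) + 27644 = 991 + 27644 = 28635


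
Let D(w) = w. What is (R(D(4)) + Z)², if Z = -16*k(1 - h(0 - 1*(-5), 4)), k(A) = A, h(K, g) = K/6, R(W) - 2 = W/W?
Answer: ⅑ ≈ 0.11111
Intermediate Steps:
R(W) = 3 (R(W) = 2 + W/W = 2 + 1 = 3)
h(K, g) = K/6 (h(K, g) = K*(⅙) = K/6)
Z = -8/3 (Z = -16*(1 - (0 - 1*(-5))/6) = -16*(1 - (0 + 5)/6) = -16*(1 - 5/6) = -16*(1 - 1*⅚) = -16*(1 - ⅚) = -16*⅙ = -8/3 ≈ -2.6667)
(R(D(4)) + Z)² = (3 - 8/3)² = (⅓)² = ⅑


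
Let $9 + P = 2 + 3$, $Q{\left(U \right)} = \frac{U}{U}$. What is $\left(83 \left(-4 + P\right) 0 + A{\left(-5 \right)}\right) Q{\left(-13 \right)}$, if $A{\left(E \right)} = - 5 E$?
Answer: $25$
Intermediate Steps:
$Q{\left(U \right)} = 1$
$P = -4$ ($P = -9 + \left(2 + 3\right) = -9 + 5 = -4$)
$\left(83 \left(-4 + P\right) 0 + A{\left(-5 \right)}\right) Q{\left(-13 \right)} = \left(83 \left(-4 - 4\right) 0 - -25\right) 1 = \left(83 \left(\left(-8\right) 0\right) + 25\right) 1 = \left(83 \cdot 0 + 25\right) 1 = \left(0 + 25\right) 1 = 25 \cdot 1 = 25$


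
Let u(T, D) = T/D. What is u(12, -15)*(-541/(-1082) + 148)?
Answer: -594/5 ≈ -118.80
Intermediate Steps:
u(12, -15)*(-541/(-1082) + 148) = (12/(-15))*(-541/(-1082) + 148) = (12*(-1/15))*(-541*(-1/1082) + 148) = -4*(½ + 148)/5 = -⅘*297/2 = -594/5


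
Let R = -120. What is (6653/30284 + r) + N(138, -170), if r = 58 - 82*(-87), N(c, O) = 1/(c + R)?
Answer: 1960297771/272556 ≈ 7192.3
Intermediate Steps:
N(c, O) = 1/(-120 + c) (N(c, O) = 1/(c - 120) = 1/(-120 + c))
r = 7192 (r = 58 + 7134 = 7192)
(6653/30284 + r) + N(138, -170) = (6653/30284 + 7192) + 1/(-120 + 138) = (6653*(1/30284) + 7192) + 1/18 = (6653/30284 + 7192) + 1/18 = 217809181/30284 + 1/18 = 1960297771/272556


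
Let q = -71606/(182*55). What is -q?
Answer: 35803/5005 ≈ 7.1534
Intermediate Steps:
q = -35803/5005 (q = -71606/10010 = -71606*1/10010 = -35803/5005 ≈ -7.1534)
-q = -1*(-35803/5005) = 35803/5005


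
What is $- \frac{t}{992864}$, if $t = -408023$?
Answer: $\frac{408023}{992864} \approx 0.41096$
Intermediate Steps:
$- \frac{t}{992864} = - \frac{-408023}{992864} = \left(-1\right) \left(- \frac{408023}{992864}\right) = \frac{408023}{992864}$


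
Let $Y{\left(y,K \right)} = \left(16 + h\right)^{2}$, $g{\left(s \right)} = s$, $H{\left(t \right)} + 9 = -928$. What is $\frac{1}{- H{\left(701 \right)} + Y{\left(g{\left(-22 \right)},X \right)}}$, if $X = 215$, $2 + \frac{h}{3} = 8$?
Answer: $\frac{1}{2093} \approx 0.00047778$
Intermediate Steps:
$h = 18$ ($h = -6 + 3 \cdot 8 = -6 + 24 = 18$)
$H{\left(t \right)} = -937$ ($H{\left(t \right)} = -9 - 928 = -937$)
$Y{\left(y,K \right)} = 1156$ ($Y{\left(y,K \right)} = \left(16 + 18\right)^{2} = 34^{2} = 1156$)
$\frac{1}{- H{\left(701 \right)} + Y{\left(g{\left(-22 \right)},X \right)}} = \frac{1}{\left(-1\right) \left(-937\right) + 1156} = \frac{1}{937 + 1156} = \frac{1}{2093}$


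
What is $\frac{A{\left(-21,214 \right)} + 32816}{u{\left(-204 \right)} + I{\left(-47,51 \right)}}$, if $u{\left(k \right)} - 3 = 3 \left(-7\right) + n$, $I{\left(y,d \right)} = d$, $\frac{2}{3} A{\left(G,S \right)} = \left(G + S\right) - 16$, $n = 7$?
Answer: $\frac{66163}{80} \approx 827.04$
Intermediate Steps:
$A{\left(G,S \right)} = -24 + \frac{3 G}{2} + \frac{3 S}{2}$ ($A{\left(G,S \right)} = \frac{3 \left(\left(G + S\right) - 16\right)}{2} = \frac{3 \left(-16 + G + S\right)}{2} = -24 + \frac{3 G}{2} + \frac{3 S}{2}$)
$u{\left(k \right)} = -11$ ($u{\left(k \right)} = 3 + \left(3 \left(-7\right) + 7\right) = 3 + \left(-21 + 7\right) = 3 - 14 = -11$)
$\frac{A{\left(-21,214 \right)} + 32816}{u{\left(-204 \right)} + I{\left(-47,51 \right)}} = \frac{\left(-24 + \frac{3}{2} \left(-21\right) + \frac{3}{2} \cdot 214\right) + 32816}{-11 + 51} = \frac{\left(-24 - \frac{63}{2} + 321\right) + 32816}{40} = \left(\frac{531}{2} + 32816\right) \frac{1}{40} = \frac{66163}{2} \cdot \frac{1}{40} = \frac{66163}{80}$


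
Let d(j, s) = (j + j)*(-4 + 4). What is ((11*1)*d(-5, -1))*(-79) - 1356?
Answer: -1356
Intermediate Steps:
d(j, s) = 0 (d(j, s) = (2*j)*0 = 0)
((11*1)*d(-5, -1))*(-79) - 1356 = ((11*1)*0)*(-79) - 1356 = (11*0)*(-79) - 1356 = 0*(-79) - 1356 = 0 - 1356 = -1356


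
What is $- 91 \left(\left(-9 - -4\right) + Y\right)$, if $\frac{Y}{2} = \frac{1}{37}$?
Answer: $\frac{16653}{37} \approx 450.08$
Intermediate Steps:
$Y = \frac{2}{37} \approx 0.054054$
$- 91 \left(\left(-9 - -4\right) + Y\right) = - 91 \left(\left(-9 - -4\right) + \frac{2}{37}\right) = - 91 \left(\left(-9 + 4\right) + \frac{2}{37}\right) = - 91 \left(-5 + \frac{2}{37}\right) = \left(-91\right) \left(- \frac{183}{37}\right) = \frac{16653}{37}$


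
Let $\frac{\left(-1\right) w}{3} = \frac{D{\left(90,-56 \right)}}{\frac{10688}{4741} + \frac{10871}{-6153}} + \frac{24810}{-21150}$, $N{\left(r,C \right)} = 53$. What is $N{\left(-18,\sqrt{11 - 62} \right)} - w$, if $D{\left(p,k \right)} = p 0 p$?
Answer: $\frac{11628}{235} \approx 49.481$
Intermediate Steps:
$D{\left(p,k \right)} = 0$ ($D{\left(p,k \right)} = 0 p = 0$)
$w = \frac{827}{235}$ ($w = - 3 \left(\frac{0}{\frac{10688}{4741} + \frac{10871}{-6153}} + \frac{24810}{-21150}\right) = - 3 \left(\frac{0}{10688 \cdot \frac{1}{4741} + 10871 \left(- \frac{1}{6153}\right)} + 24810 \left(- \frac{1}{21150}\right)\right) = - 3 \left(\frac{0}{\frac{10688}{4741} - \frac{1553}{879}} - \frac{827}{705}\right) = - 3 \left(\frac{0}{\frac{2031979}{4167339}} - \frac{827}{705}\right) = - 3 \left(0 \cdot \frac{4167339}{2031979} - \frac{827}{705}\right) = - 3 \left(0 - \frac{827}{705}\right) = \left(-3\right) \left(- \frac{827}{705}\right) = \frac{827}{235} \approx 3.5191$)
$N{\left(-18,\sqrt{11 - 62} \right)} - w = 53 - \frac{827}{235} = \frac{11628}{235}$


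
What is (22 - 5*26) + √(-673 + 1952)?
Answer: -108 + √1279 ≈ -72.237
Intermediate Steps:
(22 - 5*26) + √(-673 + 1952) = (22 - 130) + √1279 = -108 + √1279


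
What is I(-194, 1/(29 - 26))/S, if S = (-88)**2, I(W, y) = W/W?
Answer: 1/7744 ≈ 0.00012913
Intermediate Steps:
I(W, y) = 1
S = 7744
I(-194, 1/(29 - 26))/S = 1/7744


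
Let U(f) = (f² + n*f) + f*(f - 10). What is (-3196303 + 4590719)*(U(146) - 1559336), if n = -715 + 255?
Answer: -2210601150784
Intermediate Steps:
n = -460
U(f) = f² - 460*f + f*(-10 + f) (U(f) = (f² - 460*f) + f*(f - 10) = (f² - 460*f) + f*(-10 + f) = f² - 460*f + f*(-10 + f))
(-3196303 + 4590719)*(U(146) - 1559336) = (-3196303 + 4590719)*(2*146*(-235 + 146) - 1559336) = 1394416*(2*146*(-89) - 1559336) = 1394416*(-25988 - 1559336) = 1394416*(-1585324) = -2210601150784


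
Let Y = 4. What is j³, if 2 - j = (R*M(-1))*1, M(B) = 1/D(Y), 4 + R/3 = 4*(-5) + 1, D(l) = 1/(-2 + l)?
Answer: 2744000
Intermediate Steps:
R = -69 (R = -12 + 3*(4*(-5) + 1) = -12 + 3*(-20 + 1) = -12 + 3*(-19) = -12 - 57 = -69)
M(B) = 2 (M(B) = 1/(1/(-2 + 4)) = 1/(1/2) = 1/(½) = 2)
j = 140 (j = 2 - (-69*2) = 2 - (-138) = 2 - 1*(-138) = 2 + 138 = 140)
j³ = 140³ = 2744000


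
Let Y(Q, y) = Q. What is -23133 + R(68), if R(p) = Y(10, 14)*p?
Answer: -22453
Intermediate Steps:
R(p) = 10*p
-23133 + R(68) = -23133 + 10*68 = -23133 + 680 = -22453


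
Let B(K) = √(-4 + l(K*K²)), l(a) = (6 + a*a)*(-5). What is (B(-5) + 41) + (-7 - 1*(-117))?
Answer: 151 + I*√78159 ≈ 151.0 + 279.57*I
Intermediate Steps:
l(a) = -30 - 5*a² (l(a) = (6 + a²)*(-5) = -30 - 5*a²)
B(K) = √(-34 - 5*K⁶) (B(K) = √(-4 + (-30 - 5*K⁶)) = √(-34 - 5*K⁶))
(B(-5) + 41) + (-7 - 1*(-117)) = (√(-34 - 5*(-5)⁶) + 41) + (-7 - 1*(-117)) = (√(-34 - 5*15625) + 41) + (-7 + 117) = (√(-34 - 78125) + 41) + 110 = (√(-78159) + 41) + 110 = (I*√78159 + 41) + 110 = (41 + I*√78159) + 110 = 151 + I*√78159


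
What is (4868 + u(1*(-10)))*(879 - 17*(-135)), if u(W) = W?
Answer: 15419292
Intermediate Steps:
(4868 + u(1*(-10)))*(879 - 17*(-135)) = (4868 + 1*(-10))*(879 - 17*(-135)) = (4868 - 10)*(879 + 2295) = 4858*3174 = 15419292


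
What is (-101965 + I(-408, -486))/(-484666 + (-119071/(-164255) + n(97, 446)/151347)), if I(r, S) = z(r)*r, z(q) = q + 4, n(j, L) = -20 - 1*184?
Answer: -74421060945595/573739864723733 ≈ -0.12971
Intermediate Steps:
n(j, L) = -204 (n(j, L) = -20 - 184 = -204)
z(q) = 4 + q
I(r, S) = r*(4 + r) (I(r, S) = (4 + r)*r = r*(4 + r))
(-101965 + I(-408, -486))/(-484666 + (-119071/(-164255) + n(97, 446)/151347)) = (-101965 - 408*(4 - 408))/(-484666 + (-119071/(-164255) - 204/151347)) = (-101965 - 408*(-404))/(-484666 + (-119071*(-1/164255) - 204*1/151347)) = (-101965 + 164832)/(-484666 + (119071/164255 - 68/50449)) = 62867/(-484666 + 856549077/1183785785) = 62867/(-573739864723733/1183785785) = 62867*(-1183785785/573739864723733) = -74421060945595/573739864723733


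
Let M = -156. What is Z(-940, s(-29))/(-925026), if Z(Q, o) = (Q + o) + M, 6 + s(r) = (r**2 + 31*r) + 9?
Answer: 1151/925026 ≈ 0.0012443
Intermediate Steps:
s(r) = 3 + r**2 + 31*r (s(r) = -6 + ((r**2 + 31*r) + 9) = -6 + (9 + r**2 + 31*r) = 3 + r**2 + 31*r)
Z(Q, o) = -156 + Q + o (Z(Q, o) = (Q + o) - 156 = -156 + Q + o)
Z(-940, s(-29))/(-925026) = (-156 - 940 + (3 + (-29)**2 + 31*(-29)))/(-925026) = (-156 - 940 + (3 + 841 - 899))*(-1/925026) = (-156 - 940 - 55)*(-1/925026) = -1151*(-1/925026) = 1151/925026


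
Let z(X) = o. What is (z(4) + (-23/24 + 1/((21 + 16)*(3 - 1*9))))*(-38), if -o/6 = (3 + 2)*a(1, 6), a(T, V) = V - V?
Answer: 5415/148 ≈ 36.588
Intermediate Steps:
a(T, V) = 0
o = 0 (o = -6*(3 + 2)*0 = -30*0 = -6*0 = 0)
z(X) = 0
(z(4) + (-23/24 + 1/((21 + 16)*(3 - 1*9))))*(-38) = (0 + (-23/24 + 1/((21 + 16)*(3 - 1*9))))*(-38) = (0 + (-23*1/24 + 1/(37*(3 - 9))))*(-38) = (0 + (-23/24 + (1/37)/(-6)))*(-38) = (0 + (-23/24 + (1/37)*(-1/6)))*(-38) = (0 + (-23/24 - 1/222))*(-38) = (0 - 285/296)*(-38) = -285/296*(-38) = 5415/148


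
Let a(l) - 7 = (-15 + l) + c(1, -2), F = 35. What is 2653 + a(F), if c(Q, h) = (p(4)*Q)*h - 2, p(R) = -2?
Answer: 2682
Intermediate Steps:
c(Q, h) = -2 - 2*Q*h (c(Q, h) = (-2*Q)*h - 2 = -2*Q*h - 2 = -2 - 2*Q*h)
a(l) = -6 + l (a(l) = 7 + ((-15 + l) + (-2 - 2*1*(-2))) = 7 + ((-15 + l) + (-2 + 4)) = 7 + ((-15 + l) + 2) = 7 + (-13 + l) = -6 + l)
2653 + a(F) = 2653 + (-6 + 35) = 2653 + 29 = 2682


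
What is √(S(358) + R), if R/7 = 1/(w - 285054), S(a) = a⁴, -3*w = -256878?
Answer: √163321884718735700217/99714 ≈ 1.2816e+5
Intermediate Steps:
w = 85626 (w = -⅓*(-256878) = 85626)
R = -7/199428 (R = 7/(85626 - 285054) = 7/(-199428) = 7*(-1/199428) = -7/199428 ≈ -3.5100e-5)
√(S(358) + R) = √(358⁴ - 7/199428) = √(16426010896 - 7/199428) = √(3275806500967481/199428) = √163321884718735700217/99714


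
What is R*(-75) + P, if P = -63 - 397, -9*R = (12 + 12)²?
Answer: 4340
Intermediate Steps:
R = -64 (R = -(12 + 12)²/9 = -⅑*24² = -⅑*576 = -64)
P = -460
R*(-75) + P = -64*(-75) - 460 = 4800 - 460 = 4340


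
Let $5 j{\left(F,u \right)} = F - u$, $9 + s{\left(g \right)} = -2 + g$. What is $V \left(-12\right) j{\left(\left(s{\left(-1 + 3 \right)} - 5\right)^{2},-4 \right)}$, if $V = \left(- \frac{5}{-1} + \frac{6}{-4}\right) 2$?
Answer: $-3360$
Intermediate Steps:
$s{\left(g \right)} = -11 + g$ ($s{\left(g \right)} = -9 + \left(-2 + g\right) = -11 + g$)
$j{\left(F,u \right)} = - \frac{u}{5} + \frac{F}{5}$ ($j{\left(F,u \right)} = \frac{F - u}{5} = - \frac{u}{5} + \frac{F}{5}$)
$V = 7$ ($V = \left(\left(-5\right) \left(-1\right) + 6 \left(- \frac{1}{4}\right)\right) 2 = \left(5 - \frac{3}{2}\right) 2 = \frac{7}{2} \cdot 2 = 7$)
$V \left(-12\right) j{\left(\left(s{\left(-1 + 3 \right)} - 5\right)^{2},-4 \right)} = 7 \left(-12\right) \left(\left(- \frac{1}{5}\right) \left(-4\right) + \frac{\left(\left(-11 + \left(-1 + 3\right)\right) - 5\right)^{2}}{5}\right) = - 84 \left(\frac{4}{5} + \frac{\left(\left(-11 + 2\right) - 5\right)^{2}}{5}\right) = - 84 \left(\frac{4}{5} + \frac{\left(-9 - 5\right)^{2}}{5}\right) = - 84 \left(\frac{4}{5} + \frac{\left(-14\right)^{2}}{5}\right) = - 84 \left(\frac{4}{5} + \frac{1}{5} \cdot 196\right) = - 84 \left(\frac{4}{5} + \frac{196}{5}\right) = \left(-84\right) 40 = -3360$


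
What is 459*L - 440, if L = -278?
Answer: -128042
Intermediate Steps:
459*L - 440 = 459*(-278) - 440 = -127602 - 440 = -128042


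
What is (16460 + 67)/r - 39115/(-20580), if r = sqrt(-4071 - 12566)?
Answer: 7823/4116 - 16527*I*sqrt(16637)/16637 ≈ 1.9006 - 128.13*I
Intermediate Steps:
r = I*sqrt(16637) (r = sqrt(-16637) = I*sqrt(16637) ≈ 128.98*I)
(16460 + 67)/r - 39115/(-20580) = (16460 + 67)/((I*sqrt(16637))) - 39115/(-20580) = 16527*(-I*sqrt(16637)/16637) - 39115*(-1/20580) = -16527*I*sqrt(16637)/16637 + 7823/4116 = 7823/4116 - 16527*I*sqrt(16637)/16637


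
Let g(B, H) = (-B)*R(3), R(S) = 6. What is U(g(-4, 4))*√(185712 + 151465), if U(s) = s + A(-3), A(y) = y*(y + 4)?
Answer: 21*√337177 ≈ 12194.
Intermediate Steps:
A(y) = y*(4 + y)
g(B, H) = -6*B (g(B, H) = -B*6 = -6*B)
U(s) = -3 + s (U(s) = s - 3*(4 - 3) = s - 3*1 = s - 3 = -3 + s)
U(g(-4, 4))*√(185712 + 151465) = (-3 - 6*(-4))*√(185712 + 151465) = (-3 + 24)*√337177 = 21*√337177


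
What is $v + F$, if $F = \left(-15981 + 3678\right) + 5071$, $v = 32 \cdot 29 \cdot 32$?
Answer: $22464$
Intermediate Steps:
$v = 29696$ ($v = 928 \cdot 32 = 29696$)
$F = -7232$ ($F = -12303 + 5071 = -7232$)
$v + F = 29696 - 7232 = 22464$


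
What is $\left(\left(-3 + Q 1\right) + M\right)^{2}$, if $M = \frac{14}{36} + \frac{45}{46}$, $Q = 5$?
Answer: $\frac{485809}{42849} \approx 11.338$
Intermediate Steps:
$M = \frac{283}{207}$ ($M = 14 \cdot \frac{1}{36} + 45 \cdot \frac{1}{46} = \frac{7}{18} + \frac{45}{46} = \frac{283}{207} \approx 1.3671$)
$\left(\left(-3 + Q 1\right) + M\right)^{2} = \left(\left(-3 + 5 \cdot 1\right) + \frac{283}{207}\right)^{2} = \left(\left(-3 + 5\right) + \frac{283}{207}\right)^{2} = \left(2 + \frac{283}{207}\right)^{2} = \left(\frac{697}{207}\right)^{2} = \frac{485809}{42849}$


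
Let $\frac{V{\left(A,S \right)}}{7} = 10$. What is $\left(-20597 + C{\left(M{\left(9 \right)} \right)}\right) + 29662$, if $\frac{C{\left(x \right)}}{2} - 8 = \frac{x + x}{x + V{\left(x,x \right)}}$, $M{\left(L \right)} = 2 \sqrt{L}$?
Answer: $\frac{172545}{19} \approx 9081.3$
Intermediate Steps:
$V{\left(A,S \right)} = 70$ ($V{\left(A,S \right)} = 7 \cdot 10 = 70$)
$C{\left(x \right)} = 16 + \frac{4 x}{70 + x}$ ($C{\left(x \right)} = 16 + 2 \frac{x + x}{x + 70} = 16 + 2 \frac{2 x}{70 + x} = 16 + \frac{4 x}{70 + x}$)
$\left(-20597 + C{\left(M{\left(9 \right)} \right)}\right) + 29662 = \left(-20597 + \frac{20 \left(56 + 2 \sqrt{9}\right)}{70 + 2 \sqrt{9}}\right) + 29662 = \left(-20597 + \frac{20 \left(56 + 2 \cdot 3\right)}{70 + 2 \cdot 3}\right) + 29662 = \left(-20597 + \frac{20 \left(56 + 6\right)}{70 + 6}\right) + 29662 = \left(-20597 + 20 \cdot \frac{1}{76} \cdot 62\right) + 29662 = \left(-20597 + \frac{310}{19}\right) + 29662 = - \frac{391033}{19} + 29662 = \frac{172545}{19}$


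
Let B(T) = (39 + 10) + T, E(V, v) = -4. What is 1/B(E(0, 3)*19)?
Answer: -1/27 ≈ -0.037037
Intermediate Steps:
B(T) = 49 + T
1/B(E(0, 3)*19) = 1/(49 - 4*19) = 1/(49 - 76) = 1/(-27) = -1/27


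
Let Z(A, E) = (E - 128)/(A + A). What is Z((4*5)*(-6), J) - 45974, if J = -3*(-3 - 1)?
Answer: -2758411/60 ≈ -45974.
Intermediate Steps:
J = 12 (J = -3*(-4) = 12)
Z(A, E) = (-128 + E)/(2*A) (Z(A, E) = (-128 + E)/((2*A)) = (-128 + E)*(1/(2*A)) = (-128 + E)/(2*A))
Z((4*5)*(-6), J) - 45974 = (-128 + 12)/(2*(((4*5)*(-6)))) - 45974 = (1/2)*(-116)/(20*(-6)) - 45974 = (1/2)*(-116)/(-120) - 45974 = (1/2)*(-1/120)*(-116) - 45974 = 29/60 - 45974 = -2758411/60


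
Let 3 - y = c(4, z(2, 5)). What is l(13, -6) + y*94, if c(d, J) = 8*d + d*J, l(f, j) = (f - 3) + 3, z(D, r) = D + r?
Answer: -5345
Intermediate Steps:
l(f, j) = f (l(f, j) = (-3 + f) + 3 = f)
c(d, J) = 8*d + J*d
y = -57 (y = 3 - 4*(8 + (2 + 5)) = 3 - 4*(8 + 7) = 3 - 4*15 = 3 - 1*60 = 3 - 60 = -57)
l(13, -6) + y*94 = 13 - 57*94 = 13 - 5358 = -5345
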